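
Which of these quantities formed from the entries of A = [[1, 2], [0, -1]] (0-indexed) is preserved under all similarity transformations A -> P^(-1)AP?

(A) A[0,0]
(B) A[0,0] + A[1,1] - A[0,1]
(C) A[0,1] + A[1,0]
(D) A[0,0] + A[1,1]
D

A[0,0] + A[1,1] is the trace of A. By the cyclic property of the trace, tr(P^(-1)AP) = tr(APP^(-1)) = tr(A), so it is the same for every matrix similar to A.

The other combinations are not similarity invariants. For example, take P = [[2, 1], [1, 1]] (det P = 1), so P^(-1) = [[1, -1], [-1, 2]] and
B = P^(-1)AP = [[5, 4], [-6, -5]].
Evaluating each option on A and on B:
(A) A[0,0]: 1 for A, 5 for B -> changes
(B) A[0,0] + A[1,1] - A[0,1]: -2 for A, -4 for B -> changes
(C) A[0,1] + A[1,0]: 2 for A, -2 for B -> changes
(D) A[0,0] + A[1,1]: 0 for A, 0 for B -> unchanged

Only (D) A[0,0] + A[1,1] = 0 survives (and it does so for every P, not just this one), so it is the invariant.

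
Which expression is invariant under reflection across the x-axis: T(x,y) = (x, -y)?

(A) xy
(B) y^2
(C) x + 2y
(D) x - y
B

The map is reflection across the x-axis: T(x,y) = (x, -y).
Substitute the transformed coordinates into each option and compare with the original:
(A) xy  ->  (x)(-y) = -xy   [differs from xy: not invariant]
(B) y^2  ->  (-y)^2 = y^2   [equals y^2: invariant]
(C) x + 2y  ->  (x) + 2(-y) = x - 2y   [differs from x + 2y: not invariant]
(D) x - y  ->  (x) - (-y) = x + y   [differs from x - y: not invariant]

Only option (B), y^2, is unchanged by the transformation.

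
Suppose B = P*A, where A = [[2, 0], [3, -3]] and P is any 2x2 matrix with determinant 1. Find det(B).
-6

By the multiplicative property of determinants, det(B) = det(P*A) = det(P) * det(A) = det(A),
so the determinant is invariant under multiplication by any determinant-1 matrix; we just need det(A).

det(A) = (2)(-3) - (0)(3) = -6 - 0 = -6

Therefore det(B) = 1 * (-6) = -6.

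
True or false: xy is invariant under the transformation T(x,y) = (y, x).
True

Substitute T(x,y) = (y, x) into the expression and compare with the original.

Original: xy
After applying T: (y)(x) = xy

This is identical to the original xy, so the expression is invariant.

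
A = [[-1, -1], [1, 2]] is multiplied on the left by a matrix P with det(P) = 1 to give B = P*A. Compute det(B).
-1

By the multiplicative property of determinants, det(B) = det(P*A) = det(P) * det(A) = det(A),
so the determinant is invariant under multiplication by any determinant-1 matrix; we just need det(A).

det(A) = (-1)(2) - (-1)(1) = -2 - (-1) = -1

Therefore det(B) = 1 * (-1) = -1.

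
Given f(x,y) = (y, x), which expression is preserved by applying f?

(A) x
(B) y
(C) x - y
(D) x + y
D

For f(x,y) = (y, x):
After applying f: x' = y, y' = x. So x' + y' = y + x = x + y.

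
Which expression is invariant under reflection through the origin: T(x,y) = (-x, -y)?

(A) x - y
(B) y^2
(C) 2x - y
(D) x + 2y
B

The map is reflection through the origin: T(x,y) = (-x, -y).
Substitute the transformed coordinates into each option and compare with the original:
(A) x - y  ->  (-x) - (-y) = -x + y   [differs from x - y: not invariant]
(B) y^2  ->  (-y)^2 = y^2   [equals y^2: invariant]
(C) 2x - y  ->  2(-x) - (-y) = -2x + y   [differs from 2x - y: not invariant]
(D) x + 2y  ->  (-x) + 2(-y) = -x - 2y   [differs from x + 2y: not invariant]

Only option (B), y^2, is unchanged by the transformation.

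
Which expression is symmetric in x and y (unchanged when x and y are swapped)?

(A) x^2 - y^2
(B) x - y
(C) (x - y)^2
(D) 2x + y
C

A symmetric expression is unchanged when the variables are permuted; here the transformation to test is the swap (x, y) -> (y, x).
Substitute the transformed coordinates into each option and compare with the original:
(A) x^2 - y^2  ->  (y)^2 - (x)^2 = -x^2 + y^2   [differs from x^2 - y^2: not invariant]
(B) x - y  ->  (y) - (x) = -x + y   [differs from x - y: not invariant]
(C) (x - y)^2  ->  ((y) - (x))^2 = x^2 - 2xy + y^2   [equals (x - y)^2: invariant]
(D) 2x + y  ->  2(y) + (x) = x + 2y   [differs from 2x + y: not invariant]

Only option (C), (x - y)^2, is unchanged by the transformation.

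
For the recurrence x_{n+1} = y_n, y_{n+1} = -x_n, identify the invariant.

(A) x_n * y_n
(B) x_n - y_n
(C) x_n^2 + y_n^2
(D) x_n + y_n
C

For the recurrence x_{n+1} = y_n, y_{n+1} = -x_n:

x_{n+1}^2 + y_{n+1}^2 = y_n^2 + (-x_n)^2 = x_n^2 + y_n^2
The sum of squares is conserved (like energy in a harmonic oscillator).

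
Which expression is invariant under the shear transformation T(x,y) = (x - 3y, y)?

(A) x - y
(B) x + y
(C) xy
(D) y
D

Under the shear T(x,y) = (x - 3y, y):
Substitute the transformed coordinates into each option and compare with the original:
(A) x - y  ->  (x - 3y) - (y) = x - 4y   [differs from x - y: not invariant]
(B) x + y  ->  (x - 3y) + (y) = x - 2y   [differs from x + y: not invariant]
(C) xy  ->  (x - 3y)(y) = xy - 3y^2   [differs from xy: not invariant]
(D) y  ->  (y) = y   [equals y: invariant]

Only option (D), y, is unchanged by the transformation.
A horizontal shear moves points parallel to the x-axis, so the y-coordinate (and any function of y alone) is unchanged.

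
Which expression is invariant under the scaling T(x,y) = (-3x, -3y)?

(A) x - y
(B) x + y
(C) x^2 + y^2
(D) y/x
D

Under the uniform scaling T(x,y) = (-3x, -3y):
Substitute the transformed coordinates into each option and compare with the original:
(A) x - y  ->  (-3x) - (-3y) = -3x + 3y   [differs from x - y: not invariant]
(B) x + y  ->  (-3x) + (-3y) = -3x - 3y   [differs from x + y: not invariant]
(C) x^2 + y^2  ->  (-3x)^2 + (-3y)^2 = 9x^2 + 9y^2   [differs from x^2 + y^2: not invariant]
(D) y/x  ->  (-3y)/(-3x) = y/x   [equals y/x: invariant]

Only option (D), y/x, is unchanged by the transformation.
The common factor -3 cancels in a ratio of coordinates, while sums, products and sums of squares pick up factors of -3 or 9.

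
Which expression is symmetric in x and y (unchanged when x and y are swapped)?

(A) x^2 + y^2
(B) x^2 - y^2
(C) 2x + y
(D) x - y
A

A symmetric expression is unchanged when the variables are permuted; here the transformation to test is the swap (x, y) -> (y, x).
Substitute the transformed coordinates into each option and compare with the original:
(A) x^2 + y^2  ->  (y)^2 + (x)^2 = x^2 + y^2   [equals x^2 + y^2: invariant]
(B) x^2 - y^2  ->  (y)^2 - (x)^2 = -x^2 + y^2   [differs from x^2 - y^2: not invariant]
(C) 2x + y  ->  2(y) + (x) = x + 2y   [differs from 2x + y: not invariant]
(D) x - y  ->  (y) - (x) = -x + y   [differs from x - y: not invariant]

Only option (A), x^2 + y^2, is unchanged by the transformation.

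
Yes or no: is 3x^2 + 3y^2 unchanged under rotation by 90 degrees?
Yes

Applying rotation by 90 degrees: x' = x*cos(90 degrees) - y*sin(90 degrees) = -y, y' = x*sin(90 degrees) + y*cos(90 degrees) = x

Substituting into 3x^2 + 3y^2:
3(-y)^2 + 3(x)^2
= 3x^2 + 3y^2

This equals the original expression 3x^2 + 3y^2, so it IS invariant.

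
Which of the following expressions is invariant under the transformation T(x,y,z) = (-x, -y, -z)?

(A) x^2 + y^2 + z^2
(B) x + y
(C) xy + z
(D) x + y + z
A

Apply T(x,y,z) = (-x, -y, -z) to each option, i.e. replace (x, y, z) by the transformed coordinates.
Substitute the transformed coordinates into each option and compare with the original:
(A) x^2 + y^2 + z^2  ->  (-x)^2 + (-y)^2 + (-z)^2 = x^2 + y^2 + z^2   [equals x^2 + y^2 + z^2: invariant]
(B) x + y  ->  (-x) + (-y) = -x - y   [differs from x + y: not invariant]
(C) xy + z  ->  (-x)(-y) + (-z) = xy - z   [differs from xy + z: not invariant]
(D) x + y + z  ->  (-x) + (-y) + (-z) = -x - y - z   [differs from x + y + z: not invariant]

Only option (A), x^2 + y^2 + z^2, is unchanged by the transformation.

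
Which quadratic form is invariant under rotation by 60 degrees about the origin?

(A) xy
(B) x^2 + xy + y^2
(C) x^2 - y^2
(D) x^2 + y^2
D

Rotation by 60 degrees sends (x, y) to (x/2 - sqrt(3)y/2, sqrt(3)x/2 + y/2).
Substitute the transformed coordinates into each option and compare with the original:
(A) xy  ->  (x/2 - sqrt(3)y/2)(sqrt(3)x/2 + y/2) = sqrt(3)x^2/4 - xy/2 - sqrt(3)y^2/4   [differs from xy: not invariant]
(B) x^2 + xy + y^2  ->  (x/2 - sqrt(3)y/2)^2 + (x/2 - sqrt(3)y/2)(sqrt(3)x/2 + y/2) + (sqrt(3)x/2 + y/2)^2 = sqrt(3)x^2/4 + x^2 - xy/2 - sqrt(3)y^2/4 + y^2   [differs from x^2 + xy + y^2: not invariant]
(C) x^2 - y^2  ->  (x/2 - sqrt(3)y/2)^2 - (sqrt(3)x/2 + y/2)^2 = -x^2/2 - sqrt(3)xy + y^2/2   [differs from x^2 - y^2: not invariant]
(D) x^2 + y^2  ->  (x/2 - sqrt(3)y/2)^2 + (sqrt(3)x/2 + y/2)^2 = x^2 + y^2   [equals x^2 + y^2: invariant]

Only option (D), x^2 + y^2, is unchanged by the transformation.
x^2 + y^2 is the squared distance from the origin, which rotations preserve.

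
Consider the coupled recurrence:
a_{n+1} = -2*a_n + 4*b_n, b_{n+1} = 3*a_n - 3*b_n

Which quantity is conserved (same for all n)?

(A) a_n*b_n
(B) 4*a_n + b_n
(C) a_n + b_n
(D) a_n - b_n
C

Replace a_n by a_{n+1} = -2*a_n + 4*b_n and b_n by b_{n+1} = 3*a_n - 3*b_n in each option and simplify:
(A) a_n*b_n  ->  (-2*a_n + 4*b_n)*(3*a_n - 3*b_n) = -6*a_n^2 + 18*a_n*b_n - 12*b_n^2   [not conserved]
(B) 4*a_n + b_n  ->  4*(-2*a_n + 4*b_n) + (3*a_n - 3*b_n) = -5*a_n + 13*b_n   [not conserved]
(C) a_n + b_n  ->  (-2*a_n + 4*b_n) + (3*a_n - 3*b_n) = a_n + b_n   [conserved]
(D) a_n - b_n  ->  (-2*a_n + 4*b_n) - (3*a_n - 3*b_n) = -5*a_n + 7*b_n   [not conserved]

Only (C) a_n + b_n returns to itself after one step, so it is the conserved quantity.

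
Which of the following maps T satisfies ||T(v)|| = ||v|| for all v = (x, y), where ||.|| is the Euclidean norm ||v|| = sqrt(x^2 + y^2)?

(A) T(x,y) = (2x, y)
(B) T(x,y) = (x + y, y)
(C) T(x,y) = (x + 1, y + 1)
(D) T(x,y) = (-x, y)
D

A transformation preserves a norm if ||T(v)|| = ||v|| for every v; a single vector where the norm changes rules an option out.

(A) T(x,y) = (2x, y): v = (1, 0) has norm sqrt((1)^2 + (0)^2) = 1, but T(v) = (2, 0) has norm 2 -- not preserved.
(B) T(x,y) = (x + y, y): v = (0, 1) has norm sqrt((0)^2 + (1)^2) = 1, but T(v) = (1, 1) has norm sqrt(2) -- not preserved.
(C) T(x,y) = (x + 1, y + 1): v = (1, 0) has norm sqrt((1)^2 + (0)^2) = 1, but T(v) = (2, 1) has norm sqrt(5) -- not preserved.
(D) T(x,y) = (-x, y): preserves the norm -- it is an orthogonal map (a rotation/reflection), and (-x)^2 + (y)^2 simplifies to x^2 + y^2.

Therefore the answer is (D).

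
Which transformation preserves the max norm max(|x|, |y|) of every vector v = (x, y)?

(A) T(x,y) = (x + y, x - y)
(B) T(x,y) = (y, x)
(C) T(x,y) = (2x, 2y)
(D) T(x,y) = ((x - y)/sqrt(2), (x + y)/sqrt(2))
B

A transformation preserves a norm if ||T(v)|| = ||v|| for every v; a single vector where the norm changes rules an option out.

(A) T(x,y) = (x + y, x - y): v = (1, 1) has norm max(|1|, |1|) = 1, but T(v) = (2, 0) has norm 2 -- not preserved.
(B) T(x,y) = (y, x): preserves the norm -- it only permutes the coordinates and/or flips signs, which leaves max(|x|, |y|) unchanged.
(C) T(x,y) = (2x, 2y): v = (1, 0) has norm max(|1|, |0|) = 1, but T(v) = (2, 0) has norm 2 -- not preserved.
(D) T(x,y) = ((x - y)/sqrt(2), (x + y)/sqrt(2)): v = (1, 0) has norm max(|1|, |0|) = 1, but T(v) = (sqrt(2)/2, sqrt(2)/2) has norm sqrt(2)/2 -- not preserved.

Therefore the answer is (B).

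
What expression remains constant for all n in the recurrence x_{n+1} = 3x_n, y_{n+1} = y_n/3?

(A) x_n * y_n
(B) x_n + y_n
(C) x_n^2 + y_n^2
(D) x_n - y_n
A

For the recurrence x_{n+1} = 3x_n, y_{n+1} = y_n/3:

x_{n+1} * y_{n+1} = (3x_n) * (y_n/3) = x_n * y_n
The product is conserved.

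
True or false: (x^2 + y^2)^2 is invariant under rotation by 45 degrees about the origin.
True

Applying rotation by 45 degrees: x' = x*cos(45 degrees) - y*sin(45 degrees) = sqrt(2)x/2 - sqrt(2)y/2, y' = x*sin(45 degrees) + y*cos(45 degrees) = sqrt(2)x/2 + sqrt(2)y/2

Substituting into (x^2 + y^2)^2:
((sqrt(2)x/2 - sqrt(2)y/2)^2 + (sqrt(2)x/2 + sqrt(2)y/2)^2)^2
= x^4 + 2x^2y^2 + y^4 = (x^2 + y^2)^2

This equals the original expression (x^2 + y^2)^2, so it IS invariant.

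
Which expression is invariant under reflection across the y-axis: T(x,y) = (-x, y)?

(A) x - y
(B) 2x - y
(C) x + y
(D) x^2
D

The map is reflection across the y-axis: T(x,y) = (-x, y).
Substitute the transformed coordinates into each option and compare with the original:
(A) x - y  ->  (-x) - (y) = -x - y   [differs from x - y: not invariant]
(B) 2x - y  ->  2(-x) - (y) = -2x - y   [differs from 2x - y: not invariant]
(C) x + y  ->  (-x) + (y) = -x + y   [differs from x + y: not invariant]
(D) x^2  ->  (-x)^2 = x^2   [equals x^2: invariant]

Only option (D), x^2, is unchanged by the transformation.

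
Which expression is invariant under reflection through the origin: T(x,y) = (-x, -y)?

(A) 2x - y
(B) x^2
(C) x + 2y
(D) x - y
B

The map is reflection through the origin: T(x,y) = (-x, -y).
Substitute the transformed coordinates into each option and compare with the original:
(A) 2x - y  ->  2(-x) - (-y) = -2x + y   [differs from 2x - y: not invariant]
(B) x^2  ->  (-x)^2 = x^2   [equals x^2: invariant]
(C) x + 2y  ->  (-x) + 2(-y) = -x - 2y   [differs from x + 2y: not invariant]
(D) x - y  ->  (-x) - (-y) = -x + y   [differs from x - y: not invariant]

Only option (B), x^2, is unchanged by the transformation.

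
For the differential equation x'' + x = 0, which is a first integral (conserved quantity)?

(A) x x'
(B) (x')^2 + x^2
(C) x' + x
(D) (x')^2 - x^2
B

A first integral I satisfies dI/dt = 0 along every solution. Differentiate each option and use the equation of motion:
(A) d/dt[x x'] = (x')^2 + x x'' = (x')^2 - x^2, not identically 0
(B) d/dt[(x')^2 + x^2] = 2x'x'' + 2x x' = 2x'(-x) + 2x x' = 0
(C) d/dt[x' + x] = x'' + x' = -x + x', not identically 0
(D) d/dt[(x')^2 - x^2] = 2x'x'' - 2x x' = -4x x', not identically 0

Only (B) has zero time-derivative. So the energy-like quantity (x')^2 + x^2 is the first integral.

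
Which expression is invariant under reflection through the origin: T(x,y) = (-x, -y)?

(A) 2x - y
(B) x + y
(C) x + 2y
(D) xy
D

The map is reflection through the origin: T(x,y) = (-x, -y).
Substitute the transformed coordinates into each option and compare with the original:
(A) 2x - y  ->  2(-x) - (-y) = -2x + y   [differs from 2x - y: not invariant]
(B) x + y  ->  (-x) + (-y) = -x - y   [differs from x + y: not invariant]
(C) x + 2y  ->  (-x) + 2(-y) = -x - 2y   [differs from x + 2y: not invariant]
(D) xy  ->  (-x)(-y) = xy   [equals xy: invariant]

Only option (D), xy, is unchanged by the transformation.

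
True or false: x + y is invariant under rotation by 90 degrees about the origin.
False

Applying rotation by 90 degrees: x' = x*cos(90 degrees) - y*sin(90 degrees) = -y, y' = x*sin(90 degrees) + y*cos(90 degrees) = x

Substituting into x + y:
(-y) + (x)
= x - y

This differs from the original expression x + y, so it is NOT invariant.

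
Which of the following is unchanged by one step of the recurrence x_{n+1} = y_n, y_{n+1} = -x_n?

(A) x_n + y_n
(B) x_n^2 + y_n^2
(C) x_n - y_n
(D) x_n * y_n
B

For the recurrence x_{n+1} = y_n, y_{n+1} = -x_n:

x_{n+1}^2 + y_{n+1}^2 = y_n^2 + (-x_n)^2 = x_n^2 + y_n^2
The sum of squares is conserved (like energy in a harmonic oscillator).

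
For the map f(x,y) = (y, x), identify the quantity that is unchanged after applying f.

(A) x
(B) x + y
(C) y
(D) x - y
B

For f(x,y) = (y, x):
After applying f: x' = y, y' = x. So x' + y' = y + x = x + y.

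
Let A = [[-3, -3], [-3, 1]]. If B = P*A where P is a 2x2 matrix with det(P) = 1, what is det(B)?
-12

By the multiplicative property of determinants, det(B) = det(P*A) = det(P) * det(A) = det(A),
so the determinant is invariant under multiplication by any determinant-1 matrix; we just need det(A).

det(A) = (-3)(1) - (-3)(-3) = -3 - 9 = -12

Therefore det(B) = 1 * (-12) = -12.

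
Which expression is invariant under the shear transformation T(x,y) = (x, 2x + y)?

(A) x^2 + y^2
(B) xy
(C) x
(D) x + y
C

Under the shear T(x,y) = (x, 2x + y):
Substitute the transformed coordinates into each option and compare with the original:
(A) x^2 + y^2  ->  (x)^2 + (2x + y)^2 = 5x^2 + 4xy + y^2   [differs from x^2 + y^2: not invariant]
(B) xy  ->  (x)(2x + y) = 2x^2 + xy   [differs from xy: not invariant]
(C) x  ->  (x) = x   [equals x: invariant]
(D) x + y  ->  (x) + (2x + y) = 3x + y   [differs from x + y: not invariant]

Only option (C), x, is unchanged by the transformation.
A vertical shear moves points parallel to the y-axis, so the x-coordinate (and any function of x alone) is unchanged.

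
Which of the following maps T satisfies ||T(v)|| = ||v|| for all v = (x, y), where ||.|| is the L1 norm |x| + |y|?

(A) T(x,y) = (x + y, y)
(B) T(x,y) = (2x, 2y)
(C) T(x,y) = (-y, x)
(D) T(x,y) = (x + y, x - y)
C

A transformation preserves a norm if ||T(v)|| = ||v|| for every v; a single vector where the norm changes rules an option out.

(A) T(x,y) = (x + y, y): v = (0, 1) has norm |0| + |1| = 1, but T(v) = (1, 1) has norm 2 -- not preserved.
(B) T(x,y) = (2x, 2y): v = (1, 0) has norm |1| + |0| = 1, but T(v) = (2, 0) has norm 2 -- not preserved.
(C) T(x,y) = (-y, x): preserves the norm -- it only permutes the coordinates and/or flips signs, which leaves |x| + |y| unchanged.
(D) T(x,y) = (x + y, x - y): v = (1, 0) has norm |1| + |0| = 1, but T(v) = (1, 1) has norm 2 -- not preserved.

Therefore the answer is (C).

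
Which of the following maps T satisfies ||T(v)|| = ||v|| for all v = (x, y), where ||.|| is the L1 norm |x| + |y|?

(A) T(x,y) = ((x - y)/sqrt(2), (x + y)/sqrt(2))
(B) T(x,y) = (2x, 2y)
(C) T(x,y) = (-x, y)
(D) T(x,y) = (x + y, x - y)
C

A transformation preserves a norm if ||T(v)|| = ||v|| for every v; a single vector where the norm changes rules an option out.

(A) T(x,y) = ((x - y)/sqrt(2), (x + y)/sqrt(2)): v = (1, 0) has norm |1| + |0| = 1, but T(v) = (sqrt(2)/2, sqrt(2)/2) has norm sqrt(2) -- not preserved.
(B) T(x,y) = (2x, 2y): v = (1, 0) has norm |1| + |0| = 1, but T(v) = (2, 0) has norm 2 -- not preserved.
(C) T(x,y) = (-x, y): preserves the norm -- it only permutes the coordinates and/or flips signs, which leaves |x| + |y| unchanged.
(D) T(x,y) = (x + y, x - y): v = (1, 0) has norm |1| + |0| = 1, but T(v) = (1, 1) has norm 2 -- not preserved.

Therefore the answer is (C).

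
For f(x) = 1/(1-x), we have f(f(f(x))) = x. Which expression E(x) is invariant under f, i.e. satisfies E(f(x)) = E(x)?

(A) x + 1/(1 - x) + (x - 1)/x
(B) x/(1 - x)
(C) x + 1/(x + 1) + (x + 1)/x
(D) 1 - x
A

Replace x by f(x) = 1/(1 - x) in each option and simplify. As a quick numerical cross-check, also compare E(4) with E(f(4)) = E(-1/3).

(A) x + 1/(1 - x) + (x - 1)/x  ->  (1/(1 - x)) + 1/(1 - (1/(1 - x))) + ((1/(1 - x)) - 1)/(1/(1 - x)), which simplifies back to x + 1/(1 - x) + (x - 1)/x; check: E(4) = 53/12, E(-1/3) = 53/12.   [invariant]
(B) x/(1 - x)  ->  (1/(1 - x))/(1 - (1/(1 - x))) = -1/x; check: E(4) = -4/3 but E(-1/3) = -1/4.   [not invariant]
(C) x + 1/(x + 1) + (x + 1)/x  ->  (1/(1 - x)) + 1/((1/(1 - x)) + 1) + ((1/(1 - x)) + 1)/(1/(1 - x)) = (-x^3 + 6x^2 - 11x + 7)/(x^2 - 3x + 2); check: E(4) = 109/20 but E(-1/3) = -5/6.   [not invariant]
(D) 1 - x  ->  1 - (1/(1 - x)) = x/(x - 1); check: E(4) = -3 but E(-1/3) = 4/3.   [not invariant]

Only (A) is unchanged. Indeed f(f(x)) = 1/(1 - 1/(1-x)) = (1-x)/(-x) = (x-1)/x, so E(x) = x + f(x) + f(f(x)) is the sum over the whole 3-cycle; applying f just permutes the three terms cyclically (x -> f(x) -> f(f(x)) -> x), leaving the sum unchanged.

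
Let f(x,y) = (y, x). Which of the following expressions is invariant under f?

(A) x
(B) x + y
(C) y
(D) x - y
B

For f(x,y) = (y, x):
After applying f: x' = y, y' = x. So x' + y' = y + x = x + y.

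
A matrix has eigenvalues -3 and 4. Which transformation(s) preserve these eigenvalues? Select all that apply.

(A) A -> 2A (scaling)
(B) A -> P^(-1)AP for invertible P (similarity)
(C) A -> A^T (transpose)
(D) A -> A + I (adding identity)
B and C

Eigenvalues are preserved by:
1. Similarity transformations: A -> P^(-1)AP (same characteristic polynomial)
2. Transpose: A^T has the same eigenvalues as A

Eigenvalues are NOT preserved by:
- Adding identity: eigenvalues become -3+1, 4+1
- Scaling: eigenvalues become -6, 8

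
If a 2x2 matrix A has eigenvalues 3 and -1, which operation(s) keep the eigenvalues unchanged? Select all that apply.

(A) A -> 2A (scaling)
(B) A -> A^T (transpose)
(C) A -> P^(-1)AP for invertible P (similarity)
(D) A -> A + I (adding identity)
B and C

Eigenvalues are preserved by:
1. Similarity transformations: A -> P^(-1)AP (same characteristic polynomial)
2. Transpose: A^T has the same eigenvalues as A

Eigenvalues are NOT preserved by:
- Adding identity: eigenvalues become 3+1, -1+1
- Scaling: eigenvalues become 6, -2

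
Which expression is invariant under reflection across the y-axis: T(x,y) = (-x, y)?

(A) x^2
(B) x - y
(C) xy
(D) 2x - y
A

The map is reflection across the y-axis: T(x,y) = (-x, y).
Substitute the transformed coordinates into each option and compare with the original:
(A) x^2  ->  (-x)^2 = x^2   [equals x^2: invariant]
(B) x - y  ->  (-x) - (y) = -x - y   [differs from x - y: not invariant]
(C) xy  ->  (-x)(y) = -xy   [differs from xy: not invariant]
(D) 2x - y  ->  2(-x) - (y) = -2x - y   [differs from 2x - y: not invariant]

Only option (A), x^2, is unchanged by the transformation.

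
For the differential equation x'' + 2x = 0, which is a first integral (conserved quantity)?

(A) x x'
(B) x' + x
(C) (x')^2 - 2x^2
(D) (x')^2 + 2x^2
D

A first integral I satisfies dI/dt = 0 along every solution. Differentiate each option and use the equation of motion:
(A) d/dt[x x'] = (x')^2 + x x'' = (x')^2 - 2x^2, not identically 0
(B) d/dt[x' + x] = x'' + x' = -2x + x', not identically 0
(C) d/dt[(x')^2 - 2x^2] = 2x'x'' - 4x x' = -8x x', not identically 0
(D) d/dt[(x')^2 + 2x^2] = 2x'x'' + 4x x' = 2x'(-2x) + 4x x' = 0

Only (D) has zero time-derivative. So the energy-like quantity (x')^2 + 2x^2 is the first integral.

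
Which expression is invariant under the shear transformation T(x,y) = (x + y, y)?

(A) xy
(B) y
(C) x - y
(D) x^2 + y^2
B

Under the shear T(x,y) = (x + y, y):
Substitute the transformed coordinates into each option and compare with the original:
(A) xy  ->  (x + y)(y) = xy + y^2   [differs from xy: not invariant]
(B) y  ->  (y) = y   [equals y: invariant]
(C) x - y  ->  (x + y) - (y) = x   [differs from x - y: not invariant]
(D) x^2 + y^2  ->  (x + y)^2 + (y)^2 = x^2 + 2xy + 2y^2   [differs from x^2 + y^2: not invariant]

Only option (B), y, is unchanged by the transformation.
A horizontal shear moves points parallel to the x-axis, so the y-coordinate (and any function of y alone) is unchanged.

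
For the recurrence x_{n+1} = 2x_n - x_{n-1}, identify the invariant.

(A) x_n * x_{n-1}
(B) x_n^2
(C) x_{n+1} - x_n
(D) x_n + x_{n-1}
C

For the recurrence x_{n+1} = 2x_n - x_{n-1}:

If x_{n+1} = 2x_n - x_{n-1}, then:
x_{n+1} - x_n = x_n - x_{n-1}
The first difference is constant throughout the sequence.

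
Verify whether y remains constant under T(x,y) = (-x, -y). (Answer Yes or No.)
No

Substitute T(x,y) = (-x, -y) into the expression and compare with the original.

Original: y
After applying T: (-y) = -y

This differs from the original y (difference: -2y), so the expression is NOT invariant.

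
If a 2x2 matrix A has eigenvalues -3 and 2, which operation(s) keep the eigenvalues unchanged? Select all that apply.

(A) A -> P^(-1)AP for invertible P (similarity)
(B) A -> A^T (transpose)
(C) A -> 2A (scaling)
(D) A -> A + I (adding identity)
A and B

Eigenvalues are preserved by:
1. Similarity transformations: A -> P^(-1)AP (same characteristic polynomial)
2. Transpose: A^T has the same eigenvalues as A

Eigenvalues are NOT preserved by:
- Adding identity: eigenvalues become -3+1, 2+1
- Scaling: eigenvalues become -6, 4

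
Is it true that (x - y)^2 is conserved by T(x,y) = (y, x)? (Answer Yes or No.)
Yes

Substitute T(x,y) = (y, x) into the expression and compare with the original.

Original: (x - y)^2
After applying T: ((y) - (x))^2 = x^2 - 2xy + y^2

This is identical to the original (x - y)^2, so the expression is invariant.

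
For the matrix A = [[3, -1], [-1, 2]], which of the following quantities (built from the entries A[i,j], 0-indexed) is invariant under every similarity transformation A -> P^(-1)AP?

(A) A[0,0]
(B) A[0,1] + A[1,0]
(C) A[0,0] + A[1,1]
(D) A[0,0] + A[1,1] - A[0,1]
C

A[0,0] + A[1,1] is the trace of A. By the cyclic property of the trace, tr(P^(-1)AP) = tr(APP^(-1)) = tr(A), so it is the same for every matrix similar to A.

The other combinations are not similarity invariants. For example, take P = [[1, 2], [0, 1]] (det P = 1), so P^(-1) = [[1, -2], [0, 1]] and
B = P^(-1)AP = [[5, 5], [-1, 0]].
Evaluating each option on A and on B:
(A) A[0,0]: 3 for A, 5 for B -> changes
(B) A[0,1] + A[1,0]: -2 for A, 4 for B -> changes
(C) A[0,0] + A[1,1]: 5 for A, 5 for B -> unchanged
(D) A[0,0] + A[1,1] - A[0,1]: 6 for A, 0 for B -> changes

Only (C) A[0,0] + A[1,1] = 5 survives (and it does so for every P, not just this one), so it is the invariant.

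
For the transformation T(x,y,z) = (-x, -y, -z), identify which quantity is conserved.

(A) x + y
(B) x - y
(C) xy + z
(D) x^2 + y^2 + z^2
D

Apply T(x,y,z) = (-x, -y, -z) to each option, i.e. replace (x, y, z) by the transformed coordinates.
Substitute the transformed coordinates into each option and compare with the original:
(A) x + y  ->  (-x) + (-y) = -x - y   [differs from x + y: not invariant]
(B) x - y  ->  (-x) - (-y) = -x + y   [differs from x - y: not invariant]
(C) xy + z  ->  (-x)(-y) + (-z) = xy - z   [differs from xy + z: not invariant]
(D) x^2 + y^2 + z^2  ->  (-x)^2 + (-y)^2 + (-z)^2 = x^2 + y^2 + z^2   [equals x^2 + y^2 + z^2: invariant]

Only option (D), x^2 + y^2 + z^2, is unchanged by the transformation.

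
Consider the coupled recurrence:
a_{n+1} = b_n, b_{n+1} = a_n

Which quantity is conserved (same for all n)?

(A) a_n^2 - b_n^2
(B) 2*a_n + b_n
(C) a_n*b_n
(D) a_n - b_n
C

Replace a_n by a_{n+1} = b_n and b_n by b_{n+1} = a_n in each option and simplify:
(A) a_n^2 - b_n^2  ->  (b_n)^2 - (a_n)^2 = -a_n^2 + b_n^2   [not conserved]
(B) 2*a_n + b_n  ->  2*(b_n) + (a_n) = a_n + 2*b_n   [not conserved]
(C) a_n*b_n  ->  (b_n)*(a_n) = a_n*b_n   [conserved]
(D) a_n - b_n  ->  (b_n) - (a_n) = -a_n + b_n   [not conserved]

Only (C) a_n*b_n returns to itself after one step, so it is the conserved quantity.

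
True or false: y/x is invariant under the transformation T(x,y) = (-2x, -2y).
True

Substitute T(x,y) = (-2x, -2y) into the expression and compare with the original.

Original: y/x
After applying T: (-2y)/(-2x) = y/x

This is identical to the original y/x, so the expression is invariant.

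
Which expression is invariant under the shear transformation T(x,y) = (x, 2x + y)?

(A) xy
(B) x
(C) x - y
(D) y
B

Under the shear T(x,y) = (x, 2x + y):
Substitute the transformed coordinates into each option and compare with the original:
(A) xy  ->  (x)(2x + y) = 2x^2 + xy   [differs from xy: not invariant]
(B) x  ->  (x) = x   [equals x: invariant]
(C) x - y  ->  (x) - (2x + y) = -x - y   [differs from x - y: not invariant]
(D) y  ->  (2x + y) = 2x + y   [differs from y: not invariant]

Only option (B), x, is unchanged by the transformation.
A vertical shear moves points parallel to the y-axis, so the x-coordinate (and any function of x alone) is unchanged.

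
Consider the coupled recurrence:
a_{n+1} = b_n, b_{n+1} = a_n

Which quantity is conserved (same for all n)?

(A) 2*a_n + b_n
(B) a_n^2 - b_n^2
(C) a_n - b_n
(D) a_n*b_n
D

Replace a_n by a_{n+1} = b_n and b_n by b_{n+1} = a_n in each option and simplify:
(A) 2*a_n + b_n  ->  2*(b_n) + (a_n) = a_n + 2*b_n   [not conserved]
(B) a_n^2 - b_n^2  ->  (b_n)^2 - (a_n)^2 = -a_n^2 + b_n^2   [not conserved]
(C) a_n - b_n  ->  (b_n) - (a_n) = -a_n + b_n   [not conserved]
(D) a_n*b_n  ->  (b_n)*(a_n) = a_n*b_n   [conserved]

Only (D) a_n*b_n returns to itself after one step, so it is the conserved quantity.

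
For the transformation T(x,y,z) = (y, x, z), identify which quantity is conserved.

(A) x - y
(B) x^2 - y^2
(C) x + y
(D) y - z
C

Apply T(x,y,z) = (y, x, z) to each option, i.e. replace (x, y, z) by the transformed coordinates.
Substitute the transformed coordinates into each option and compare with the original:
(A) x - y  ->  (y) - (x) = -x + y   [differs from x - y: not invariant]
(B) x^2 - y^2  ->  (y)^2 - (x)^2 = -x^2 + y^2   [differs from x^2 - y^2: not invariant]
(C) x + y  ->  (y) + (x) = x + y   [equals x + y: invariant]
(D) y - z  ->  (x) - (z) = x - z   [differs from y - z: not invariant]

Only option (C), x + y, is unchanged by the transformation.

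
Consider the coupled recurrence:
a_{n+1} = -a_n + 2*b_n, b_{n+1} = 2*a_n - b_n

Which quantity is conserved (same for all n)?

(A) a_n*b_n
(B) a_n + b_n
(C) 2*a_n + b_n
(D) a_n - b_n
B

Replace a_n by a_{n+1} = -a_n + 2*b_n and b_n by b_{n+1} = 2*a_n - b_n in each option and simplify:
(A) a_n*b_n  ->  (-a_n + 2*b_n)*(2*a_n - b_n) = -2*a_n^2 + 5*a_n*b_n - 2*b_n^2   [not conserved]
(B) a_n + b_n  ->  (-a_n + 2*b_n) + (2*a_n - b_n) = a_n + b_n   [conserved]
(C) 2*a_n + b_n  ->  2*(-a_n + 2*b_n) + (2*a_n - b_n) = 3*b_n   [not conserved]
(D) a_n - b_n  ->  (-a_n + 2*b_n) - (2*a_n - b_n) = -3*a_n + 3*b_n   [not conserved]

Only (B) a_n + b_n returns to itself after one step, so it is the conserved quantity.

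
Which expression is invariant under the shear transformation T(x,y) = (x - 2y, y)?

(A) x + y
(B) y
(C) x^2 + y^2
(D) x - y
B

Under the shear T(x,y) = (x - 2y, y):
Substitute the transformed coordinates into each option and compare with the original:
(A) x + y  ->  (x - 2y) + (y) = x - y   [differs from x + y: not invariant]
(B) y  ->  (y) = y   [equals y: invariant]
(C) x^2 + y^2  ->  (x - 2y)^2 + (y)^2 = x^2 - 4xy + 5y^2   [differs from x^2 + y^2: not invariant]
(D) x - y  ->  (x - 2y) - (y) = x - 3y   [differs from x - y: not invariant]

Only option (B), y, is unchanged by the transformation.
A horizontal shear moves points parallel to the x-axis, so the y-coordinate (and any function of y alone) is unchanged.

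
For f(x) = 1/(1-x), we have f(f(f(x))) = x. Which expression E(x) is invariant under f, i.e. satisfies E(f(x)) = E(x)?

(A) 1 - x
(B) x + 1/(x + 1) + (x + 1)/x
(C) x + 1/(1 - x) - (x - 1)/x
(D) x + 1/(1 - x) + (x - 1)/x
D

Replace x by f(x) = 1/(1 - x) in each option and simplify. As a quick numerical cross-check, also compare E(5) with E(f(5)) = E(-1/4).

(A) 1 - x  ->  1 - (1/(1 - x)) = x/(x - 1); check: E(5) = -4 but E(-1/4) = 5/4.   [not invariant]
(B) x + 1/(x + 1) + (x + 1)/x  ->  (1/(1 - x)) + 1/((1/(1 - x)) + 1) + ((1/(1 - x)) + 1)/(1/(1 - x)) = (-x^3 + 6x^2 - 11x + 7)/(x^2 - 3x + 2); check: E(5) = 191/30 but E(-1/4) = -23/12.   [not invariant]
(C) x + 1/(1 - x) - (x - 1)/x  ->  (1/(1 - x)) + 1/(1 - (1/(1 - x))) - ((1/(1 - x)) - 1)/(1/(1 - x)) = (x^2(1 - x) - x + (x - 1)^2)/(x(x - 1)); check: E(5) = 79/20 but E(-1/4) = -89/20.   [not invariant]
(D) x + 1/(1 - x) + (x - 1)/x  ->  (1/(1 - x)) + 1/(1 - (1/(1 - x))) + ((1/(1 - x)) - 1)/(1/(1 - x)), which simplifies back to x + 1/(1 - x) + (x - 1)/x; check: E(5) = 111/20, E(-1/4) = 111/20.   [invariant]

Only (D) is unchanged. Indeed f(f(x)) = 1/(1 - 1/(1-x)) = (1-x)/(-x) = (x-1)/x, so E(x) = x + f(x) + f(f(x)) is the sum over the whole 3-cycle; applying f just permutes the three terms cyclically (x -> f(x) -> f(f(x)) -> x), leaving the sum unchanged.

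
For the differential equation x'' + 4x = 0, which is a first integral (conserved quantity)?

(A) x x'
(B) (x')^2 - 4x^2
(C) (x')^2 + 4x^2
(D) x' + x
C

A first integral I satisfies dI/dt = 0 along every solution. Differentiate each option and use the equation of motion:
(A) d/dt[x x'] = (x')^2 + x x'' = (x')^2 - 4x^2, not identically 0
(B) d/dt[(x')^2 - 4x^2] = 2x'x'' - 8x x' = -16x x', not identically 0
(C) d/dt[(x')^2 + 4x^2] = 2x'x'' + 8x x' = 2x'(-4x) + 8x x' = 0
(D) d/dt[x' + x] = x'' + x' = -4x + x', not identically 0

Only (C) has zero time-derivative. So the energy-like quantity (x')^2 + 4x^2 is the first integral.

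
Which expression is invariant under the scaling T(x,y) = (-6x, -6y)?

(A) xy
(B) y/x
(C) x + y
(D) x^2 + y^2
B

Under the uniform scaling T(x,y) = (-6x, -6y):
Substitute the transformed coordinates into each option and compare with the original:
(A) xy  ->  (-6x)(-6y) = 36xy   [differs from xy: not invariant]
(B) y/x  ->  (-6y)/(-6x) = y/x   [equals y/x: invariant]
(C) x + y  ->  (-6x) + (-6y) = -6x - 6y   [differs from x + y: not invariant]
(D) x^2 + y^2  ->  (-6x)^2 + (-6y)^2 = 36x^2 + 36y^2   [differs from x^2 + y^2: not invariant]

Only option (B), y/x, is unchanged by the transformation.
The common factor -6 cancels in a ratio of coordinates, while sums, products and sums of squares pick up factors of -6 or 36.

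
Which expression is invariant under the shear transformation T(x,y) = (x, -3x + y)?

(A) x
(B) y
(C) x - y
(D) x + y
A

Under the shear T(x,y) = (x, -3x + y):
Substitute the transformed coordinates into each option and compare with the original:
(A) x  ->  (x) = x   [equals x: invariant]
(B) y  ->  (-3x + y) = -3x + y   [differs from y: not invariant]
(C) x - y  ->  (x) - (-3x + y) = 4x - y   [differs from x - y: not invariant]
(D) x + y  ->  (x) + (-3x + y) = -2x + y   [differs from x + y: not invariant]

Only option (A), x, is unchanged by the transformation.
A vertical shear moves points parallel to the y-axis, so the x-coordinate (and any function of x alone) is unchanged.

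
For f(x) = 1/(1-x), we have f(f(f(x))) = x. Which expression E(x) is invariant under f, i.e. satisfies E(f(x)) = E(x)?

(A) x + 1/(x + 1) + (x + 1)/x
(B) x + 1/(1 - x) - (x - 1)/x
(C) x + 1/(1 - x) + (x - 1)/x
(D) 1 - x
C

Replace x by f(x) = 1/(1 - x) in each option and simplify. As a quick numerical cross-check, also compare E(5) with E(f(5)) = E(-1/4).

(A) x + 1/(x + 1) + (x + 1)/x  ->  (1/(1 - x)) + 1/((1/(1 - x)) + 1) + ((1/(1 - x)) + 1)/(1/(1 - x)) = (-x^3 + 6x^2 - 11x + 7)/(x^2 - 3x + 2); check: E(5) = 191/30 but E(-1/4) = -23/12.   [not invariant]
(B) x + 1/(1 - x) - (x - 1)/x  ->  (1/(1 - x)) + 1/(1 - (1/(1 - x))) - ((1/(1 - x)) - 1)/(1/(1 - x)) = (x^2(1 - x) - x + (x - 1)^2)/(x(x - 1)); check: E(5) = 79/20 but E(-1/4) = -89/20.   [not invariant]
(C) x + 1/(1 - x) + (x - 1)/x  ->  (1/(1 - x)) + 1/(1 - (1/(1 - x))) + ((1/(1 - x)) - 1)/(1/(1 - x)), which simplifies back to x + 1/(1 - x) + (x - 1)/x; check: E(5) = 111/20, E(-1/4) = 111/20.   [invariant]
(D) 1 - x  ->  1 - (1/(1 - x)) = x/(x - 1); check: E(5) = -4 but E(-1/4) = 5/4.   [not invariant]

Only (C) is unchanged. Indeed f(f(x)) = 1/(1 - 1/(1-x)) = (1-x)/(-x) = (x-1)/x, so E(x) = x + f(x) + f(f(x)) is the sum over the whole 3-cycle; applying f just permutes the three terms cyclically (x -> f(x) -> f(f(x)) -> x), leaving the sum unchanged.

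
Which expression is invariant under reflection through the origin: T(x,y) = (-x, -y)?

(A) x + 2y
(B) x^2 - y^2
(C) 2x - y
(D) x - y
B

The map is reflection through the origin: T(x,y) = (-x, -y).
Substitute the transformed coordinates into each option and compare with the original:
(A) x + 2y  ->  (-x) + 2(-y) = -x - 2y   [differs from x + 2y: not invariant]
(B) x^2 - y^2  ->  (-x)^2 - (-y)^2 = x^2 - y^2   [equals x^2 - y^2: invariant]
(C) 2x - y  ->  2(-x) - (-y) = -2x + y   [differs from 2x - y: not invariant]
(D) x - y  ->  (-x) - (-y) = -x + y   [differs from x - y: not invariant]

Only option (B), x^2 - y^2, is unchanged by the transformation.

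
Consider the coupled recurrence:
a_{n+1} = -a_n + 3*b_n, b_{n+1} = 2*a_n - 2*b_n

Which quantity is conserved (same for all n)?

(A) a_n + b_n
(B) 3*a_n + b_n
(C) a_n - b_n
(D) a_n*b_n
A

Replace a_n by a_{n+1} = -a_n + 3*b_n and b_n by b_{n+1} = 2*a_n - 2*b_n in each option and simplify:
(A) a_n + b_n  ->  (-a_n + 3*b_n) + (2*a_n - 2*b_n) = a_n + b_n   [conserved]
(B) 3*a_n + b_n  ->  3*(-a_n + 3*b_n) + (2*a_n - 2*b_n) = -a_n + 7*b_n   [not conserved]
(C) a_n - b_n  ->  (-a_n + 3*b_n) - (2*a_n - 2*b_n) = -3*a_n + 5*b_n   [not conserved]
(D) a_n*b_n  ->  (-a_n + 3*b_n)*(2*a_n - 2*b_n) = -2*a_n^2 + 8*a_n*b_n - 6*b_n^2   [not conserved]

Only (A) a_n + b_n returns to itself after one step, so it is the conserved quantity.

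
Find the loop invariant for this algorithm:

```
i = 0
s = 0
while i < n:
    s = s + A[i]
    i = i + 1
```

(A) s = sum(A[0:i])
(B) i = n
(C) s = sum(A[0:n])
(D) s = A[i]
A

A loop invariant must hold before the first iteration and be re-established by every execution of the body.

(A) s = sum(A[0:i]): Initially i = 0 and s = 0 = sum of the empty slice A[0:0]. If s = sum(A[0:i]) holds at the top of an iteration, the body sets s to sum(A[0:i]) + A[i] = sum(A[0:i+1]) and then i to i+1, so s = sum(A[0:i]) holds again. At exit i = n, giving s = sum(A[0:n]).

The other options fail:
(B) i = n: false initially (i = 0); it is the exit condition, not an invariant.
(C) s = sum(A[0:n]): false before the loop (s = 0, not the full sum) -- it only becomes true at exit.
(D) s = A[i]: after the first iteration s = A[0] but i = 1, so s = A[i] compares s with the wrong element (and fails in general).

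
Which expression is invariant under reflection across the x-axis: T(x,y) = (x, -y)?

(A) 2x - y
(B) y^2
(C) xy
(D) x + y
B

The map is reflection across the x-axis: T(x,y) = (x, -y).
Substitute the transformed coordinates into each option and compare with the original:
(A) 2x - y  ->  2(x) - (-y) = 2x + y   [differs from 2x - y: not invariant]
(B) y^2  ->  (-y)^2 = y^2   [equals y^2: invariant]
(C) xy  ->  (x)(-y) = -xy   [differs from xy: not invariant]
(D) x + y  ->  (x) + (-y) = x - y   [differs from x + y: not invariant]

Only option (B), y^2, is unchanged by the transformation.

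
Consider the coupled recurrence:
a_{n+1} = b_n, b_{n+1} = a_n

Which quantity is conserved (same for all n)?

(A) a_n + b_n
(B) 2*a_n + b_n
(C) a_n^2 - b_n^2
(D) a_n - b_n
A

Replace a_n by a_{n+1} = b_n and b_n by b_{n+1} = a_n in each option and simplify:
(A) a_n + b_n  ->  (b_n) + (a_n) = a_n + b_n   [conserved]
(B) 2*a_n + b_n  ->  2*(b_n) + (a_n) = a_n + 2*b_n   [not conserved]
(C) a_n^2 - b_n^2  ->  (b_n)^2 - (a_n)^2 = -a_n^2 + b_n^2   [not conserved]
(D) a_n - b_n  ->  (b_n) - (a_n) = -a_n + b_n   [not conserved]

Only (A) a_n + b_n returns to itself after one step, so it is the conserved quantity.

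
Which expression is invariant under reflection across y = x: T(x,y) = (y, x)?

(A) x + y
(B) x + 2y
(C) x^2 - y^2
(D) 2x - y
A

The map is reflection across y = x: T(x,y) = (y, x).
Substitute the transformed coordinates into each option and compare with the original:
(A) x + y  ->  (y) + (x) = x + y   [equals x + y: invariant]
(B) x + 2y  ->  (y) + 2(x) = 2x + y   [differs from x + 2y: not invariant]
(C) x^2 - y^2  ->  (y)^2 - (x)^2 = -x^2 + y^2   [differs from x^2 - y^2: not invariant]
(D) 2x - y  ->  2(y) - (x) = -x + 2y   [differs from 2x - y: not invariant]

Only option (A), x + y, is unchanged by the transformation.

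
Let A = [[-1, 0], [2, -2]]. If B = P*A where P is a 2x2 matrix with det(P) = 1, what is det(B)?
2

By the multiplicative property of determinants, det(B) = det(P*A) = det(P) * det(A) = det(A),
so the determinant is invariant under multiplication by any determinant-1 matrix; we just need det(A).

det(A) = (-1)(-2) - (0)(2) = 2 - 0 = 2

Therefore det(B) = 1 * 2 = 2.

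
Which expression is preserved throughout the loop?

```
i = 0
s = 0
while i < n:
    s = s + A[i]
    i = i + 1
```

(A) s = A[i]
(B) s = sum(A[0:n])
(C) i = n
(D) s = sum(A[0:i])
D

A loop invariant must hold before the first iteration and be re-established by every execution of the body.

(D) s = sum(A[0:i]): Initially i = 0 and s = 0 = sum of the empty slice A[0:0]. If s = sum(A[0:i]) holds at the top of an iteration, the body sets s to sum(A[0:i]) + A[i] = sum(A[0:i+1]) and then i to i+1, so s = sum(A[0:i]) holds again. At exit i = n, giving s = sum(A[0:n]).

The other options fail:
(A) s = A[i]: after the first iteration s = A[0] but i = 1, so s = A[i] compares s with the wrong element (and fails in general).
(B) s = sum(A[0:n]): false before the loop (s = 0, not the full sum) -- it only becomes true at exit.
(C) i = n: false initially (i = 0); it is the exit condition, not an invariant.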